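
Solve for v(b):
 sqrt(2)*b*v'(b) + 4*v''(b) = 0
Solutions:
 v(b) = C1 + C2*erf(2^(3/4)*b/4)


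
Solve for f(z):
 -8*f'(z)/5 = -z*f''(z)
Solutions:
 f(z) = C1 + C2*z^(13/5)


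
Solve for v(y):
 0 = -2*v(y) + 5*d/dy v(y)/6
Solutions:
 v(y) = C1*exp(12*y/5)


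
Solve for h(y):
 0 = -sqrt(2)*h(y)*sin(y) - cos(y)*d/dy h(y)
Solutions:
 h(y) = C1*cos(y)^(sqrt(2))


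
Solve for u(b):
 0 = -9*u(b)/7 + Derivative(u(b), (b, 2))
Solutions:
 u(b) = C1*exp(-3*sqrt(7)*b/7) + C2*exp(3*sqrt(7)*b/7)


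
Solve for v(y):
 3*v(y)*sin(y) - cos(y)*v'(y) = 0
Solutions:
 v(y) = C1/cos(y)^3


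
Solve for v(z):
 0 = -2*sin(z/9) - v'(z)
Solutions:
 v(z) = C1 + 18*cos(z/9)


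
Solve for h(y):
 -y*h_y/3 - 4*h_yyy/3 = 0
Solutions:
 h(y) = C1 + Integral(C2*airyai(-2^(1/3)*y/2) + C3*airybi(-2^(1/3)*y/2), y)


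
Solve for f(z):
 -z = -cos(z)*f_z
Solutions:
 f(z) = C1 + Integral(z/cos(z), z)


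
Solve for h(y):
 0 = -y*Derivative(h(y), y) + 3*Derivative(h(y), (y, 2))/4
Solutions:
 h(y) = C1 + C2*erfi(sqrt(6)*y/3)


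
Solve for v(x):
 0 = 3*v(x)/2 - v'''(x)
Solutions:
 v(x) = C3*exp(2^(2/3)*3^(1/3)*x/2) + (C1*sin(2^(2/3)*3^(5/6)*x/4) + C2*cos(2^(2/3)*3^(5/6)*x/4))*exp(-2^(2/3)*3^(1/3)*x/4)


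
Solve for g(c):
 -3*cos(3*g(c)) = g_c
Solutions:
 g(c) = -asin((C1 + exp(18*c))/(C1 - exp(18*c)))/3 + pi/3
 g(c) = asin((C1 + exp(18*c))/(C1 - exp(18*c)))/3


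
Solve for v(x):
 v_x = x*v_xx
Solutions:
 v(x) = C1 + C2*x^2


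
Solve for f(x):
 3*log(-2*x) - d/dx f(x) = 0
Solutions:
 f(x) = C1 + 3*x*log(-x) + 3*x*(-1 + log(2))


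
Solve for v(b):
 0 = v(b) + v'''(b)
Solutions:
 v(b) = C3*exp(-b) + (C1*sin(sqrt(3)*b/2) + C2*cos(sqrt(3)*b/2))*exp(b/2)


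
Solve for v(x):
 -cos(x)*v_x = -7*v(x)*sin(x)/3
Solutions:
 v(x) = C1/cos(x)^(7/3)


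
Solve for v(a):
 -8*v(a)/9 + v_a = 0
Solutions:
 v(a) = C1*exp(8*a/9)


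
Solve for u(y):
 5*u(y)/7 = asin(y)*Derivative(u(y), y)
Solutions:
 u(y) = C1*exp(5*Integral(1/asin(y), y)/7)


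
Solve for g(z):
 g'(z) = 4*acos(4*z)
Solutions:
 g(z) = C1 + 4*z*acos(4*z) - sqrt(1 - 16*z^2)


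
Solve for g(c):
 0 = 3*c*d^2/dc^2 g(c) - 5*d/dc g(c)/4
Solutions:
 g(c) = C1 + C2*c^(17/12)


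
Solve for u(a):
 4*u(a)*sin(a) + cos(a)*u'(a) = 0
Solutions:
 u(a) = C1*cos(a)^4


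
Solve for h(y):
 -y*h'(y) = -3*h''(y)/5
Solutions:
 h(y) = C1 + C2*erfi(sqrt(30)*y/6)


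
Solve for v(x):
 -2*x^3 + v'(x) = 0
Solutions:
 v(x) = C1 + x^4/2


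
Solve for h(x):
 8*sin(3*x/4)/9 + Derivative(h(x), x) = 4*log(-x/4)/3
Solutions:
 h(x) = C1 + 4*x*log(-x)/3 - 8*x*log(2)/3 - 4*x/3 + 32*cos(3*x/4)/27


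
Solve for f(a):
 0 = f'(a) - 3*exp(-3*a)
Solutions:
 f(a) = C1 - exp(-3*a)


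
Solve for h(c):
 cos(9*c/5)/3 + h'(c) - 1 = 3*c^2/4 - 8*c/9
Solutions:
 h(c) = C1 + c^3/4 - 4*c^2/9 + c - 5*sin(9*c/5)/27


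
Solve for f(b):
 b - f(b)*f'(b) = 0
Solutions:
 f(b) = -sqrt(C1 + b^2)
 f(b) = sqrt(C1 + b^2)


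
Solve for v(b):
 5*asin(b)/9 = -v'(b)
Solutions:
 v(b) = C1 - 5*b*asin(b)/9 - 5*sqrt(1 - b^2)/9


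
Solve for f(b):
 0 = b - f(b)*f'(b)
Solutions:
 f(b) = -sqrt(C1 + b^2)
 f(b) = sqrt(C1 + b^2)


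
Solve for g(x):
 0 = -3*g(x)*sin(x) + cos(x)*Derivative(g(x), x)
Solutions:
 g(x) = C1/cos(x)^3


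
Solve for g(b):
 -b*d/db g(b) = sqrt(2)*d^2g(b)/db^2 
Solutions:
 g(b) = C1 + C2*erf(2^(1/4)*b/2)


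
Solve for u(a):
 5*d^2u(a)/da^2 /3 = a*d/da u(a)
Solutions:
 u(a) = C1 + C2*erfi(sqrt(30)*a/10)


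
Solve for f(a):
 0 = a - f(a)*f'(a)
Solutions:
 f(a) = -sqrt(C1 + a^2)
 f(a) = sqrt(C1 + a^2)


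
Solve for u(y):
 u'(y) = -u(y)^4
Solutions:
 u(y) = (-3^(2/3) - 3*3^(1/6)*I)*(1/(C1 + y))^(1/3)/6
 u(y) = (-3^(2/3) + 3*3^(1/6)*I)*(1/(C1 + y))^(1/3)/6
 u(y) = (1/(C1 + 3*y))^(1/3)


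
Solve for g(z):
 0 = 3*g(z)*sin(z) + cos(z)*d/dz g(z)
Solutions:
 g(z) = C1*cos(z)^3


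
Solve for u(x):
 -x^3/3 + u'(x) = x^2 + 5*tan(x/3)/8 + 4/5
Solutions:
 u(x) = C1 + x^4/12 + x^3/3 + 4*x/5 - 15*log(cos(x/3))/8


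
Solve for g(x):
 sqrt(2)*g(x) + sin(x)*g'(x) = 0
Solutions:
 g(x) = C1*(cos(x) + 1)^(sqrt(2)/2)/(cos(x) - 1)^(sqrt(2)/2)


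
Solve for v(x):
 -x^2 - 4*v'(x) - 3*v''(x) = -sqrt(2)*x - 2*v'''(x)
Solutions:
 v(x) = C1 + C2*exp(x*(3 - sqrt(41))/4) + C3*exp(x*(3 + sqrt(41))/4) - x^3/12 + sqrt(2)*x^2/8 + 3*x^2/16 - 17*x/32 - 3*sqrt(2)*x/16


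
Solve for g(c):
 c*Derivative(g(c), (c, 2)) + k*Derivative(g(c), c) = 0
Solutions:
 g(c) = C1 + c^(1 - re(k))*(C2*sin(log(c)*Abs(im(k))) + C3*cos(log(c)*im(k)))


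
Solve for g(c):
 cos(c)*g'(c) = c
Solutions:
 g(c) = C1 + Integral(c/cos(c), c)


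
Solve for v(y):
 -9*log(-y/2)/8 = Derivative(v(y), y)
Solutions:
 v(y) = C1 - 9*y*log(-y)/8 + 9*y*(log(2) + 1)/8


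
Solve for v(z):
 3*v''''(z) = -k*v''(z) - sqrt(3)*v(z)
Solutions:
 v(z) = C1*exp(-sqrt(6)*z*sqrt(-k - sqrt(k^2 - 12*sqrt(3)))/6) + C2*exp(sqrt(6)*z*sqrt(-k - sqrt(k^2 - 12*sqrt(3)))/6) + C3*exp(-sqrt(6)*z*sqrt(-k + sqrt(k^2 - 12*sqrt(3)))/6) + C4*exp(sqrt(6)*z*sqrt(-k + sqrt(k^2 - 12*sqrt(3)))/6)


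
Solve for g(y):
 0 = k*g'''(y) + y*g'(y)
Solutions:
 g(y) = C1 + Integral(C2*airyai(y*(-1/k)^(1/3)) + C3*airybi(y*(-1/k)^(1/3)), y)


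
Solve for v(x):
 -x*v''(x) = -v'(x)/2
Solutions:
 v(x) = C1 + C2*x^(3/2)


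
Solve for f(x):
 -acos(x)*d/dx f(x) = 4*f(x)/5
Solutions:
 f(x) = C1*exp(-4*Integral(1/acos(x), x)/5)


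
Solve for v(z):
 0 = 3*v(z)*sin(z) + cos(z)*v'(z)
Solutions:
 v(z) = C1*cos(z)^3


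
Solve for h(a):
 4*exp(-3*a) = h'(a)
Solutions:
 h(a) = C1 - 4*exp(-3*a)/3


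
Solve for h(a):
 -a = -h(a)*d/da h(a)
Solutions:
 h(a) = -sqrt(C1 + a^2)
 h(a) = sqrt(C1 + a^2)


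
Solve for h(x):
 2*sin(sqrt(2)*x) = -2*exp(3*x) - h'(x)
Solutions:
 h(x) = C1 - 2*exp(3*x)/3 + sqrt(2)*cos(sqrt(2)*x)


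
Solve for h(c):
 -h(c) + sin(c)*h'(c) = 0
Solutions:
 h(c) = C1*sqrt(cos(c) - 1)/sqrt(cos(c) + 1)


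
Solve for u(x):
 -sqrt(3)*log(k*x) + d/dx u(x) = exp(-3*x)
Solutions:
 u(x) = C1 + sqrt(3)*x*log(k*x) - sqrt(3)*x - exp(-3*x)/3


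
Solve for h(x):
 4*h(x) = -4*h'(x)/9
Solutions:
 h(x) = C1*exp(-9*x)


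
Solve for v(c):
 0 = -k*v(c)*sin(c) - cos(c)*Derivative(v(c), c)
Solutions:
 v(c) = C1*exp(k*log(cos(c)))


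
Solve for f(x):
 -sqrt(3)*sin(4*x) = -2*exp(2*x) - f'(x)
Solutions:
 f(x) = C1 - exp(2*x) - sqrt(3)*cos(4*x)/4


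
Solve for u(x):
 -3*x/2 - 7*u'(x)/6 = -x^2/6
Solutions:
 u(x) = C1 + x^3/21 - 9*x^2/14


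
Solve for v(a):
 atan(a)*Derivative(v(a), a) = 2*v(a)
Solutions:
 v(a) = C1*exp(2*Integral(1/atan(a), a))


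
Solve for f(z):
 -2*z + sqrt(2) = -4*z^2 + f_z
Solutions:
 f(z) = C1 + 4*z^3/3 - z^2 + sqrt(2)*z


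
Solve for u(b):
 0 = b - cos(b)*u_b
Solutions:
 u(b) = C1 + Integral(b/cos(b), b)


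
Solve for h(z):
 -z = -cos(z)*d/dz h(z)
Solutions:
 h(z) = C1 + Integral(z/cos(z), z)


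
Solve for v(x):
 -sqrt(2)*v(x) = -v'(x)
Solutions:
 v(x) = C1*exp(sqrt(2)*x)


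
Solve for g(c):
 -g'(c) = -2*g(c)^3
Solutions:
 g(c) = -sqrt(2)*sqrt(-1/(C1 + 2*c))/2
 g(c) = sqrt(2)*sqrt(-1/(C1 + 2*c))/2


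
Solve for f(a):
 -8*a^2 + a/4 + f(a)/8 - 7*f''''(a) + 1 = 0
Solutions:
 f(a) = C1*exp(-686^(1/4)*a/14) + C2*exp(686^(1/4)*a/14) + C3*sin(686^(1/4)*a/14) + C4*cos(686^(1/4)*a/14) + 64*a^2 - 2*a - 8


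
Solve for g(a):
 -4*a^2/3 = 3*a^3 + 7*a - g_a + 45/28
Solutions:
 g(a) = C1 + 3*a^4/4 + 4*a^3/9 + 7*a^2/2 + 45*a/28


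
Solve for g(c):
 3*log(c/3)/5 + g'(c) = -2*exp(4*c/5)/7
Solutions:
 g(c) = C1 - 3*c*log(c)/5 + 3*c*(1 + log(3))/5 - 5*exp(4*c/5)/14


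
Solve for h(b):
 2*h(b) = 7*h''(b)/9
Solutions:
 h(b) = C1*exp(-3*sqrt(14)*b/7) + C2*exp(3*sqrt(14)*b/7)


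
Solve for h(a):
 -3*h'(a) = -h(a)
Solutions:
 h(a) = C1*exp(a/3)


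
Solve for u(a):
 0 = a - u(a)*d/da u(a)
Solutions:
 u(a) = -sqrt(C1 + a^2)
 u(a) = sqrt(C1 + a^2)


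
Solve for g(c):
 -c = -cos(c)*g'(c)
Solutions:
 g(c) = C1 + Integral(c/cos(c), c)


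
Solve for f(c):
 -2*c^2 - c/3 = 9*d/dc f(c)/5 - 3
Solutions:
 f(c) = C1 - 10*c^3/27 - 5*c^2/54 + 5*c/3


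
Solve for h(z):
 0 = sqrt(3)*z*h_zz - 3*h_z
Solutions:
 h(z) = C1 + C2*z^(1 + sqrt(3))


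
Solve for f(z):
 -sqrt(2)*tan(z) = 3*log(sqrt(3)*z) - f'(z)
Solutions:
 f(z) = C1 + 3*z*log(z) - 3*z + 3*z*log(3)/2 - sqrt(2)*log(cos(z))


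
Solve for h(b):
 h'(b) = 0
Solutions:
 h(b) = C1


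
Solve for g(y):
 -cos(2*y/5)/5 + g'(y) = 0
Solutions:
 g(y) = C1 + sin(2*y/5)/2


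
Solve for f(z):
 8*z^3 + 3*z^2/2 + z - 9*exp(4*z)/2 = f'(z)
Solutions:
 f(z) = C1 + 2*z^4 + z^3/2 + z^2/2 - 9*exp(4*z)/8


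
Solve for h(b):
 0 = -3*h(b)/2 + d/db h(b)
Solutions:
 h(b) = C1*exp(3*b/2)


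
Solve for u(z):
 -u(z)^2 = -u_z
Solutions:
 u(z) = -1/(C1 + z)


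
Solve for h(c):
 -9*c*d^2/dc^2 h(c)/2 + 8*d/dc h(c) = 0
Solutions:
 h(c) = C1 + C2*c^(25/9)


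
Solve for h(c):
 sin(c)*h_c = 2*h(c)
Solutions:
 h(c) = C1*(cos(c) - 1)/(cos(c) + 1)


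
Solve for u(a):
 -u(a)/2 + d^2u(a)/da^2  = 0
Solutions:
 u(a) = C1*exp(-sqrt(2)*a/2) + C2*exp(sqrt(2)*a/2)


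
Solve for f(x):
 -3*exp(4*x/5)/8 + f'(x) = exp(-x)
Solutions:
 f(x) = C1 + 15*exp(4*x/5)/32 - exp(-x)


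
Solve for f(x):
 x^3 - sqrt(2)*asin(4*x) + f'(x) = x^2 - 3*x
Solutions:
 f(x) = C1 - x^4/4 + x^3/3 - 3*x^2/2 + sqrt(2)*(x*asin(4*x) + sqrt(1 - 16*x^2)/4)


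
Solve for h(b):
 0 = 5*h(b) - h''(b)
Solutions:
 h(b) = C1*exp(-sqrt(5)*b) + C2*exp(sqrt(5)*b)


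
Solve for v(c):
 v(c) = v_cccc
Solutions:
 v(c) = C1*exp(-c) + C2*exp(c) + C3*sin(c) + C4*cos(c)


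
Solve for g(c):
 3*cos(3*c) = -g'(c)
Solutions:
 g(c) = C1 - sin(3*c)


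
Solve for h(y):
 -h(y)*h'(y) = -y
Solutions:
 h(y) = -sqrt(C1 + y^2)
 h(y) = sqrt(C1 + y^2)


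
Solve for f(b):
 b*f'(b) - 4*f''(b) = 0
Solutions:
 f(b) = C1 + C2*erfi(sqrt(2)*b/4)


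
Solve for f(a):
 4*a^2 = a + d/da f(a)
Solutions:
 f(a) = C1 + 4*a^3/3 - a^2/2


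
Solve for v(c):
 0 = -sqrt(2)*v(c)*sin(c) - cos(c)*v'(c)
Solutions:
 v(c) = C1*cos(c)^(sqrt(2))


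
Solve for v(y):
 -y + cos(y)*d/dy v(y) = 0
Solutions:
 v(y) = C1 + Integral(y/cos(y), y)


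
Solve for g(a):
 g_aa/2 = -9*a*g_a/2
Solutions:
 g(a) = C1 + C2*erf(3*sqrt(2)*a/2)


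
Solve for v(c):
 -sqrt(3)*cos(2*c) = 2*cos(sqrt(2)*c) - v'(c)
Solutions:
 v(c) = C1 + sqrt(3)*sin(2*c)/2 + sqrt(2)*sin(sqrt(2)*c)


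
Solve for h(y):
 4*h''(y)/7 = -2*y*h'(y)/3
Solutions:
 h(y) = C1 + C2*erf(sqrt(21)*y/6)


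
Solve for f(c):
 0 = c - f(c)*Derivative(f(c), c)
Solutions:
 f(c) = -sqrt(C1 + c^2)
 f(c) = sqrt(C1 + c^2)


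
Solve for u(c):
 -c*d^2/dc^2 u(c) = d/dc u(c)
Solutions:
 u(c) = C1 + C2*log(c)


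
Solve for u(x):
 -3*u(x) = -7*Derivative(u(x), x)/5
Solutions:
 u(x) = C1*exp(15*x/7)


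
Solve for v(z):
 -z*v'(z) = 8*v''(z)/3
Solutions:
 v(z) = C1 + C2*erf(sqrt(3)*z/4)


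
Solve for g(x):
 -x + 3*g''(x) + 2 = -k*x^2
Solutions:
 g(x) = C1 + C2*x - k*x^4/36 + x^3/18 - x^2/3


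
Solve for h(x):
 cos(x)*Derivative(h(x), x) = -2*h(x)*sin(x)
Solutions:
 h(x) = C1*cos(x)^2


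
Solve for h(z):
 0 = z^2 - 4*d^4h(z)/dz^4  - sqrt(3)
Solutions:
 h(z) = C1 + C2*z + C3*z^2 + C4*z^3 + z^6/1440 - sqrt(3)*z^4/96


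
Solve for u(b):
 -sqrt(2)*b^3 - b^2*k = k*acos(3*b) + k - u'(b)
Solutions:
 u(b) = C1 + sqrt(2)*b^4/4 + b^3*k/3 + b*k + k*(b*acos(3*b) - sqrt(1 - 9*b^2)/3)


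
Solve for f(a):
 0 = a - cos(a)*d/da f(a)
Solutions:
 f(a) = C1 + Integral(a/cos(a), a)


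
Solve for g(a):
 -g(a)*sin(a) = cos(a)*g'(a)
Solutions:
 g(a) = C1*cos(a)


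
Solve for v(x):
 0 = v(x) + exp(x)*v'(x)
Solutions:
 v(x) = C1*exp(exp(-x))


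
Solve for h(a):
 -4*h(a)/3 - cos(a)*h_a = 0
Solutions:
 h(a) = C1*(sin(a) - 1)^(2/3)/(sin(a) + 1)^(2/3)


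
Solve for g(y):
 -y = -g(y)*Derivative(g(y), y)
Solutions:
 g(y) = -sqrt(C1 + y^2)
 g(y) = sqrt(C1 + y^2)


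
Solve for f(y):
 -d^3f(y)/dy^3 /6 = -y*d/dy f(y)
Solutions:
 f(y) = C1 + Integral(C2*airyai(6^(1/3)*y) + C3*airybi(6^(1/3)*y), y)


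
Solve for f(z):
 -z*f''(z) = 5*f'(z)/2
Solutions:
 f(z) = C1 + C2/z^(3/2)


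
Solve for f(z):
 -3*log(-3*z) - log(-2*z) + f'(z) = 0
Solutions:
 f(z) = C1 + 4*z*log(-z) + z*(-4 + log(54))


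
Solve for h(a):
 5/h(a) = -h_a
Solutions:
 h(a) = -sqrt(C1 - 10*a)
 h(a) = sqrt(C1 - 10*a)


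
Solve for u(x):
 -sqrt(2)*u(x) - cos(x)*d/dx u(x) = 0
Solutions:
 u(x) = C1*(sin(x) - 1)^(sqrt(2)/2)/(sin(x) + 1)^(sqrt(2)/2)


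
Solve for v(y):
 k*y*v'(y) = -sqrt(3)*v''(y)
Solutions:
 v(y) = Piecewise((-sqrt(2)*3^(1/4)*sqrt(pi)*C1*erf(sqrt(2)*3^(3/4)*sqrt(k)*y/6)/(2*sqrt(k)) - C2, (k > 0) | (k < 0)), (-C1*y - C2, True))


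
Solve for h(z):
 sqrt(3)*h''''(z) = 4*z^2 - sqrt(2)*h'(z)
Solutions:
 h(z) = C1 + C4*exp(-2^(1/6)*3^(5/6)*z/3) + 2*sqrt(2)*z^3/3 + (C2*sin(2^(1/6)*3^(1/3)*z/2) + C3*cos(2^(1/6)*3^(1/3)*z/2))*exp(2^(1/6)*3^(5/6)*z/6)


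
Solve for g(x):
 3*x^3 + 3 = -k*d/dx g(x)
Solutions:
 g(x) = C1 - 3*x^4/(4*k) - 3*x/k


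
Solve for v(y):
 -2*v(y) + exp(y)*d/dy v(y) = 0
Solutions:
 v(y) = C1*exp(-2*exp(-y))


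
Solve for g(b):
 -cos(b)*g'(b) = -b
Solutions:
 g(b) = C1 + Integral(b/cos(b), b)


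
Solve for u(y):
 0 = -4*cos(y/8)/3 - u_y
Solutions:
 u(y) = C1 - 32*sin(y/8)/3


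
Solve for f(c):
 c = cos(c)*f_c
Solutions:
 f(c) = C1 + Integral(c/cos(c), c)


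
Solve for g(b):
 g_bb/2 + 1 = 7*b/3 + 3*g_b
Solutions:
 g(b) = C1 + C2*exp(6*b) - 7*b^2/18 + 11*b/54


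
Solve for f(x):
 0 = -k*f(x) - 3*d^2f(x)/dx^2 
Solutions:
 f(x) = C1*exp(-sqrt(3)*x*sqrt(-k)/3) + C2*exp(sqrt(3)*x*sqrt(-k)/3)


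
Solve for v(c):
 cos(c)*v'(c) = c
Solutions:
 v(c) = C1 + Integral(c/cos(c), c)


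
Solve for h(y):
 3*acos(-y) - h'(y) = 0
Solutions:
 h(y) = C1 + 3*y*acos(-y) + 3*sqrt(1 - y^2)


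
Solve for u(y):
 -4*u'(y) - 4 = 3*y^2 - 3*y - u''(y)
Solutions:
 u(y) = C1 + C2*exp(4*y) - y^3/4 + 3*y^2/16 - 29*y/32


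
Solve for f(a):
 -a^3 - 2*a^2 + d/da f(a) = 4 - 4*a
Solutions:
 f(a) = C1 + a^4/4 + 2*a^3/3 - 2*a^2 + 4*a


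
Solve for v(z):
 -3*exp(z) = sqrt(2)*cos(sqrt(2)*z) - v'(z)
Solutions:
 v(z) = C1 + 3*exp(z) + sin(sqrt(2)*z)


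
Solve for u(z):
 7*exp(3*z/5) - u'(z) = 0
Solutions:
 u(z) = C1 + 35*exp(3*z/5)/3


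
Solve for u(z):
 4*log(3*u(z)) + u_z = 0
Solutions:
 Integral(1/(log(_y) + log(3)), (_y, u(z)))/4 = C1 - z


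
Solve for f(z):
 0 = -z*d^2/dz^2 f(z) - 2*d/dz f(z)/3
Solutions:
 f(z) = C1 + C2*z^(1/3)


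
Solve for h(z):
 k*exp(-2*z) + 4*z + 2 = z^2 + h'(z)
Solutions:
 h(z) = C1 - k*exp(-2*z)/2 - z^3/3 + 2*z^2 + 2*z


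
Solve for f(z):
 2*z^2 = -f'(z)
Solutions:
 f(z) = C1 - 2*z^3/3


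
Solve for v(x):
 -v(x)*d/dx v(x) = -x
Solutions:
 v(x) = -sqrt(C1 + x^2)
 v(x) = sqrt(C1 + x^2)


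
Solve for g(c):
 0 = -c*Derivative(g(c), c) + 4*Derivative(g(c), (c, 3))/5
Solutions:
 g(c) = C1 + Integral(C2*airyai(10^(1/3)*c/2) + C3*airybi(10^(1/3)*c/2), c)


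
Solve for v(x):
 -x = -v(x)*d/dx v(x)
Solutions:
 v(x) = -sqrt(C1 + x^2)
 v(x) = sqrt(C1 + x^2)


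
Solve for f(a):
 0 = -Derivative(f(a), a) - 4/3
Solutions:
 f(a) = C1 - 4*a/3


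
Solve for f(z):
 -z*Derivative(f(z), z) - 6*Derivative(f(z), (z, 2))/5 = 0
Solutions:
 f(z) = C1 + C2*erf(sqrt(15)*z/6)


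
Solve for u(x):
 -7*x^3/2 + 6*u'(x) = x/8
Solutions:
 u(x) = C1 + 7*x^4/48 + x^2/96


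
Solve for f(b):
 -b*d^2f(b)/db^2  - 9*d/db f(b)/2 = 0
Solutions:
 f(b) = C1 + C2/b^(7/2)


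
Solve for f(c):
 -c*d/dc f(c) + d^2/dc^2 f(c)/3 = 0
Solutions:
 f(c) = C1 + C2*erfi(sqrt(6)*c/2)


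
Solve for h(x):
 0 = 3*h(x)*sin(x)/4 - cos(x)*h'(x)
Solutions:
 h(x) = C1/cos(x)^(3/4)


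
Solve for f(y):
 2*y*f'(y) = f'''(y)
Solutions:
 f(y) = C1 + Integral(C2*airyai(2^(1/3)*y) + C3*airybi(2^(1/3)*y), y)


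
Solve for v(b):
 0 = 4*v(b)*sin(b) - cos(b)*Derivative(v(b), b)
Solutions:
 v(b) = C1/cos(b)^4


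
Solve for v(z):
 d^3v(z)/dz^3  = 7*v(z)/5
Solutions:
 v(z) = C3*exp(5^(2/3)*7^(1/3)*z/5) + (C1*sin(sqrt(3)*5^(2/3)*7^(1/3)*z/10) + C2*cos(sqrt(3)*5^(2/3)*7^(1/3)*z/10))*exp(-5^(2/3)*7^(1/3)*z/10)


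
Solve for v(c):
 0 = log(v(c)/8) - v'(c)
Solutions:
 Integral(1/(-log(_y) + 3*log(2)), (_y, v(c))) = C1 - c


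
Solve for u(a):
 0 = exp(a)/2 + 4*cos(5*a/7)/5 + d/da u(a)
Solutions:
 u(a) = C1 - exp(a)/2 - 28*sin(5*a/7)/25


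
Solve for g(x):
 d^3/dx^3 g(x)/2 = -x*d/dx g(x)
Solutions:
 g(x) = C1 + Integral(C2*airyai(-2^(1/3)*x) + C3*airybi(-2^(1/3)*x), x)


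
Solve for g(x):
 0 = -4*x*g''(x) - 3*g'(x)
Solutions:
 g(x) = C1 + C2*x^(1/4)


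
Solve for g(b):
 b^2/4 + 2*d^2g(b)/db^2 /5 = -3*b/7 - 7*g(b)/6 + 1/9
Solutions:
 g(b) = C1*sin(sqrt(105)*b/6) + C2*cos(sqrt(105)*b/6) - 3*b^2/14 - 18*b/49 + 178/735


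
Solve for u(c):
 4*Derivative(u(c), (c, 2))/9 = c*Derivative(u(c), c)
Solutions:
 u(c) = C1 + C2*erfi(3*sqrt(2)*c/4)


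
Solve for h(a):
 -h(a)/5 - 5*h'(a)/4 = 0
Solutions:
 h(a) = C1*exp(-4*a/25)


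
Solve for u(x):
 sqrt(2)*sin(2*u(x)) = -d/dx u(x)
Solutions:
 u(x) = pi - acos((-C1 - exp(4*sqrt(2)*x))/(C1 - exp(4*sqrt(2)*x)))/2
 u(x) = acos((-C1 - exp(4*sqrt(2)*x))/(C1 - exp(4*sqrt(2)*x)))/2


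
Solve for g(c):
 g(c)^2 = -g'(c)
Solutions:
 g(c) = 1/(C1 + c)


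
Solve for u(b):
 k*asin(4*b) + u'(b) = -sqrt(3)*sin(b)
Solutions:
 u(b) = C1 - k*(b*asin(4*b) + sqrt(1 - 16*b^2)/4) + sqrt(3)*cos(b)


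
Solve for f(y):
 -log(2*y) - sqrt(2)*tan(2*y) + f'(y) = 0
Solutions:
 f(y) = C1 + y*log(y) - y + y*log(2) - sqrt(2)*log(cos(2*y))/2


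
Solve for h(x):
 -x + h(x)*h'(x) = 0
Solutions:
 h(x) = -sqrt(C1 + x^2)
 h(x) = sqrt(C1 + x^2)


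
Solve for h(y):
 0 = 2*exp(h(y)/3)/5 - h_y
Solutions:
 h(y) = 3*log(-1/(C1 + 2*y)) + 3*log(15)


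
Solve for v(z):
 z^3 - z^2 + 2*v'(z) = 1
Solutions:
 v(z) = C1 - z^4/8 + z^3/6 + z/2


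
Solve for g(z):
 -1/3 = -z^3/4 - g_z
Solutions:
 g(z) = C1 - z^4/16 + z/3


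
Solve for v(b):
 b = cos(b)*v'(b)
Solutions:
 v(b) = C1 + Integral(b/cos(b), b)


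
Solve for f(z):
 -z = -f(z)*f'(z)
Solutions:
 f(z) = -sqrt(C1 + z^2)
 f(z) = sqrt(C1 + z^2)


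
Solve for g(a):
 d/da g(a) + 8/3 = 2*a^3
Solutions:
 g(a) = C1 + a^4/2 - 8*a/3


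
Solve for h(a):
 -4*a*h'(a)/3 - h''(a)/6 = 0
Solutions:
 h(a) = C1 + C2*erf(2*a)


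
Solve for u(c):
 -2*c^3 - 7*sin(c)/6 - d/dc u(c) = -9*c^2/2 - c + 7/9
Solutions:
 u(c) = C1 - c^4/2 + 3*c^3/2 + c^2/2 - 7*c/9 + 7*cos(c)/6


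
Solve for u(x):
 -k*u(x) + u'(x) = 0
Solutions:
 u(x) = C1*exp(k*x)


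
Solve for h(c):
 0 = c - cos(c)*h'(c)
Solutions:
 h(c) = C1 + Integral(c/cos(c), c)


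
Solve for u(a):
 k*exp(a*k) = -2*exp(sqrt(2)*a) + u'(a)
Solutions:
 u(a) = C1 + sqrt(2)*exp(sqrt(2)*a) + exp(a*k)


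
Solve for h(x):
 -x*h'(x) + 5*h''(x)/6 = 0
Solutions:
 h(x) = C1 + C2*erfi(sqrt(15)*x/5)


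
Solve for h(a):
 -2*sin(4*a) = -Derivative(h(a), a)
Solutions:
 h(a) = C1 - cos(4*a)/2


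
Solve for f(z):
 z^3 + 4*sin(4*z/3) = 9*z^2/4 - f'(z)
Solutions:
 f(z) = C1 - z^4/4 + 3*z^3/4 + 3*cos(4*z/3)


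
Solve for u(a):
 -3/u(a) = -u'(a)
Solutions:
 u(a) = -sqrt(C1 + 6*a)
 u(a) = sqrt(C1 + 6*a)


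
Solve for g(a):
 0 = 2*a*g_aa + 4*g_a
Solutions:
 g(a) = C1 + C2/a


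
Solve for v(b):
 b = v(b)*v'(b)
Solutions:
 v(b) = -sqrt(C1 + b^2)
 v(b) = sqrt(C1 + b^2)


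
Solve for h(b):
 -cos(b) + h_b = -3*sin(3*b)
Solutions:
 h(b) = C1 + sin(b) + cos(3*b)


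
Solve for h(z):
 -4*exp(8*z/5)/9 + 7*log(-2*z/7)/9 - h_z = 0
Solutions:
 h(z) = C1 + 7*z*log(-z)/9 + 7*z*(-log(7) - 1 + log(2))/9 - 5*exp(8*z/5)/18


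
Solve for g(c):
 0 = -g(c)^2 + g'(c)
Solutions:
 g(c) = -1/(C1 + c)


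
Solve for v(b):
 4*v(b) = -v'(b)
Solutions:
 v(b) = C1*exp(-4*b)


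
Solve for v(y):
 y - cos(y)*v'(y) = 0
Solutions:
 v(y) = C1 + Integral(y/cos(y), y)


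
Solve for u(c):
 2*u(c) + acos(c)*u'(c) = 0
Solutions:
 u(c) = C1*exp(-2*Integral(1/acos(c), c))


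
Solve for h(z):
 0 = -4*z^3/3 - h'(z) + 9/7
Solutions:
 h(z) = C1 - z^4/3 + 9*z/7


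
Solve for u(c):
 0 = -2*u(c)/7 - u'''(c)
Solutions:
 u(c) = C3*exp(-2^(1/3)*7^(2/3)*c/7) + (C1*sin(2^(1/3)*sqrt(3)*7^(2/3)*c/14) + C2*cos(2^(1/3)*sqrt(3)*7^(2/3)*c/14))*exp(2^(1/3)*7^(2/3)*c/14)


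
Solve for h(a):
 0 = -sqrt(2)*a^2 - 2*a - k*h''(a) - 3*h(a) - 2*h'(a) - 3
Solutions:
 h(a) = C1*exp(a*(sqrt(1 - 3*k) - 1)/k) + C2*exp(-a*(sqrt(1 - 3*k) + 1)/k) - sqrt(2)*a^2/3 - 2*a/3 + 4*sqrt(2)*a/9 + 2*sqrt(2)*k/9 - 5/9 - 8*sqrt(2)/27


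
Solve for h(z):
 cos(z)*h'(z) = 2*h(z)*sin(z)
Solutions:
 h(z) = C1/cos(z)^2


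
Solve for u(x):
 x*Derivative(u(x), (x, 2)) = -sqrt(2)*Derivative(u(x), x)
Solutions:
 u(x) = C1 + C2*x^(1 - sqrt(2))


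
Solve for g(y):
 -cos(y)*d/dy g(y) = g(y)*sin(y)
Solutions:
 g(y) = C1*cos(y)


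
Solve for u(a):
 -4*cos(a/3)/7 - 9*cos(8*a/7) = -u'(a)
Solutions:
 u(a) = C1 + 12*sin(a/3)/7 + 63*sin(8*a/7)/8


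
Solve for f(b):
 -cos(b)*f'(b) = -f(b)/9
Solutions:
 f(b) = C1*(sin(b) + 1)^(1/18)/(sin(b) - 1)^(1/18)


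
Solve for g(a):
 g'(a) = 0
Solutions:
 g(a) = C1


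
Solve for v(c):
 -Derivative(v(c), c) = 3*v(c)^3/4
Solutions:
 v(c) = -sqrt(2)*sqrt(-1/(C1 - 3*c))
 v(c) = sqrt(2)*sqrt(-1/(C1 - 3*c))


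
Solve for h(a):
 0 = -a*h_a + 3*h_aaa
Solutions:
 h(a) = C1 + Integral(C2*airyai(3^(2/3)*a/3) + C3*airybi(3^(2/3)*a/3), a)


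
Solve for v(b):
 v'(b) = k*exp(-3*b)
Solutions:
 v(b) = C1 - k*exp(-3*b)/3


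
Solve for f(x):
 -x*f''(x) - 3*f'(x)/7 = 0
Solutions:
 f(x) = C1 + C2*x^(4/7)


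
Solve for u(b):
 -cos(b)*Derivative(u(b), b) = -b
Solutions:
 u(b) = C1 + Integral(b/cos(b), b)


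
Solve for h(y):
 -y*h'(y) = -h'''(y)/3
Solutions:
 h(y) = C1 + Integral(C2*airyai(3^(1/3)*y) + C3*airybi(3^(1/3)*y), y)


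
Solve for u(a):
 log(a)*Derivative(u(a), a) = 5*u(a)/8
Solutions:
 u(a) = C1*exp(5*li(a)/8)


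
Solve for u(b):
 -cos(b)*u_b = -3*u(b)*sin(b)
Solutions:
 u(b) = C1/cos(b)^3


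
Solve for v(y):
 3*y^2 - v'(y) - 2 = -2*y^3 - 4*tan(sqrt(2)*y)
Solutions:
 v(y) = C1 + y^4/2 + y^3 - 2*y - 2*sqrt(2)*log(cos(sqrt(2)*y))


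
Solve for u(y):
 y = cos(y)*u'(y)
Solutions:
 u(y) = C1 + Integral(y/cos(y), y)


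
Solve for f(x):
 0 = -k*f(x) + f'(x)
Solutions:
 f(x) = C1*exp(k*x)


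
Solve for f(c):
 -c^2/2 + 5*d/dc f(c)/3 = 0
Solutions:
 f(c) = C1 + c^3/10


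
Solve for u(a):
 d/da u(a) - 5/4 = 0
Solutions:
 u(a) = C1 + 5*a/4


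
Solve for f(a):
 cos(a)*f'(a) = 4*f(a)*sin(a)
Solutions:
 f(a) = C1/cos(a)^4


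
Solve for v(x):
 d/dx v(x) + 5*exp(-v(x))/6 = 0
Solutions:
 v(x) = log(C1 - 5*x/6)


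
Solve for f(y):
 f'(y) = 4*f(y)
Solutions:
 f(y) = C1*exp(4*y)


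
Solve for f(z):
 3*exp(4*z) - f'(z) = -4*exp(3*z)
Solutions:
 f(z) = C1 + 3*exp(4*z)/4 + 4*exp(3*z)/3


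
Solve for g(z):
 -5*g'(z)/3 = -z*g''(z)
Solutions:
 g(z) = C1 + C2*z^(8/3)


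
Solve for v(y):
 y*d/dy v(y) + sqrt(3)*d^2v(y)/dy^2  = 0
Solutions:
 v(y) = C1 + C2*erf(sqrt(2)*3^(3/4)*y/6)


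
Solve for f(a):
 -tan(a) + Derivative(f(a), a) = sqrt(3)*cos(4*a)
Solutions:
 f(a) = C1 - log(cos(a)) + sqrt(3)*sin(4*a)/4


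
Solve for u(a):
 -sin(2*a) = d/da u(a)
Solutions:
 u(a) = C1 + cos(2*a)/2


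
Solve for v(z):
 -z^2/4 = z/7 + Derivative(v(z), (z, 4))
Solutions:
 v(z) = C1 + C2*z + C3*z^2 + C4*z^3 - z^6/1440 - z^5/840


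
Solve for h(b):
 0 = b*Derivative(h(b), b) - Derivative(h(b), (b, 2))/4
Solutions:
 h(b) = C1 + C2*erfi(sqrt(2)*b)


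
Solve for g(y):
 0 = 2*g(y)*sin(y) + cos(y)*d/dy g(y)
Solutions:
 g(y) = C1*cos(y)^2


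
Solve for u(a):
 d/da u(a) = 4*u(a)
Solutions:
 u(a) = C1*exp(4*a)


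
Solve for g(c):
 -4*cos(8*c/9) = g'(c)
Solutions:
 g(c) = C1 - 9*sin(8*c/9)/2


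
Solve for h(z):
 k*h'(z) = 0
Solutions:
 h(z) = C1


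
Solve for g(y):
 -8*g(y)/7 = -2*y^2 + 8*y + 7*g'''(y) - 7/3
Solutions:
 g(y) = C3*exp(-2*7^(1/3)*y/7) + 7*y^2/4 - 7*y + (C1*sin(sqrt(3)*7^(1/3)*y/7) + C2*cos(sqrt(3)*7^(1/3)*y/7))*exp(7^(1/3)*y/7) + 49/24


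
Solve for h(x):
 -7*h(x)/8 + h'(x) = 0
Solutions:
 h(x) = C1*exp(7*x/8)


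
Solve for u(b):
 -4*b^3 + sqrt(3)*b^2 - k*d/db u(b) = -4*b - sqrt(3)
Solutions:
 u(b) = C1 - b^4/k + sqrt(3)*b^3/(3*k) + 2*b^2/k + sqrt(3)*b/k


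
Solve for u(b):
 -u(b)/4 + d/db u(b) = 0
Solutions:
 u(b) = C1*exp(b/4)


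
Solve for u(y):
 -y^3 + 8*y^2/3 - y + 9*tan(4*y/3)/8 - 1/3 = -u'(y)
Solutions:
 u(y) = C1 + y^4/4 - 8*y^3/9 + y^2/2 + y/3 + 27*log(cos(4*y/3))/32


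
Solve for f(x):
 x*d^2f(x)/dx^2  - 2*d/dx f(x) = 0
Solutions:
 f(x) = C1 + C2*x^3


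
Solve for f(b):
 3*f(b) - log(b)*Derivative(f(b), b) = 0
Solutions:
 f(b) = C1*exp(3*li(b))


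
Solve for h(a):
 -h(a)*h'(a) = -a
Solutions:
 h(a) = -sqrt(C1 + a^2)
 h(a) = sqrt(C1 + a^2)


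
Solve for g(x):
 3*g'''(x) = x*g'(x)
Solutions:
 g(x) = C1 + Integral(C2*airyai(3^(2/3)*x/3) + C3*airybi(3^(2/3)*x/3), x)


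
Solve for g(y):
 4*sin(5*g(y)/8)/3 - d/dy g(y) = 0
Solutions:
 -4*y/3 + 4*log(cos(5*g(y)/8) - 1)/5 - 4*log(cos(5*g(y)/8) + 1)/5 = C1


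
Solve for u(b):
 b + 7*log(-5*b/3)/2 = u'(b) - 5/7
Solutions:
 u(b) = C1 + b^2/2 + 7*b*log(-b)/2 + b*(-4*log(3) - 39/14 + log(15)/2 + 3*log(5))


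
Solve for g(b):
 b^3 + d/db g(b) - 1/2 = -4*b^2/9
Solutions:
 g(b) = C1 - b^4/4 - 4*b^3/27 + b/2


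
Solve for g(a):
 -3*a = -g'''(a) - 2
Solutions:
 g(a) = C1 + C2*a + C3*a^2 + a^4/8 - a^3/3


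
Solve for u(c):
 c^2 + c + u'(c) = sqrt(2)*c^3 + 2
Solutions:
 u(c) = C1 + sqrt(2)*c^4/4 - c^3/3 - c^2/2 + 2*c


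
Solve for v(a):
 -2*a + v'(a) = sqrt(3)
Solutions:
 v(a) = C1 + a^2 + sqrt(3)*a


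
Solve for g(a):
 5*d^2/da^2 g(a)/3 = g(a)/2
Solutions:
 g(a) = C1*exp(-sqrt(30)*a/10) + C2*exp(sqrt(30)*a/10)


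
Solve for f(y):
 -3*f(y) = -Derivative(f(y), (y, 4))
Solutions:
 f(y) = C1*exp(-3^(1/4)*y) + C2*exp(3^(1/4)*y) + C3*sin(3^(1/4)*y) + C4*cos(3^(1/4)*y)


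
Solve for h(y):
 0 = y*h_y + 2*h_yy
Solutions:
 h(y) = C1 + C2*erf(y/2)


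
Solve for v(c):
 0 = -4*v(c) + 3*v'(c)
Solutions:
 v(c) = C1*exp(4*c/3)


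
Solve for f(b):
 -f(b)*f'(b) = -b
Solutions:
 f(b) = -sqrt(C1 + b^2)
 f(b) = sqrt(C1 + b^2)


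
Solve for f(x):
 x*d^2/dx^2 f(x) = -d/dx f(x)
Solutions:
 f(x) = C1 + C2*log(x)


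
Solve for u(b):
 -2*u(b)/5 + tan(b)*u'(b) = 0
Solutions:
 u(b) = C1*sin(b)^(2/5)


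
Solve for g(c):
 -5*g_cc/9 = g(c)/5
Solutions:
 g(c) = C1*sin(3*c/5) + C2*cos(3*c/5)


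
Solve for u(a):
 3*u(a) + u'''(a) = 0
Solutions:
 u(a) = C3*exp(-3^(1/3)*a) + (C1*sin(3^(5/6)*a/2) + C2*cos(3^(5/6)*a/2))*exp(3^(1/3)*a/2)


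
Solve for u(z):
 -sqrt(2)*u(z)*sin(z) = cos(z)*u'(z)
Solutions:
 u(z) = C1*cos(z)^(sqrt(2))


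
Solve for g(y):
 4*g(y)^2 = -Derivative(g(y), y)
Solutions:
 g(y) = 1/(C1 + 4*y)


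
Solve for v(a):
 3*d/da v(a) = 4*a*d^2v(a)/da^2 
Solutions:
 v(a) = C1 + C2*a^(7/4)


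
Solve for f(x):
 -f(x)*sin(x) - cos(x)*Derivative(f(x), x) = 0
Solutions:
 f(x) = C1*cos(x)


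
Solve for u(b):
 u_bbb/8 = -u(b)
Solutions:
 u(b) = C3*exp(-2*b) + (C1*sin(sqrt(3)*b) + C2*cos(sqrt(3)*b))*exp(b)


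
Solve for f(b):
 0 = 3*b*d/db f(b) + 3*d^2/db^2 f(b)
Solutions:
 f(b) = C1 + C2*erf(sqrt(2)*b/2)


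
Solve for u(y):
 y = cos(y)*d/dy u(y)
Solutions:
 u(y) = C1 + Integral(y/cos(y), y)


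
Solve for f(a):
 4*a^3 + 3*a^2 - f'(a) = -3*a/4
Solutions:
 f(a) = C1 + a^4 + a^3 + 3*a^2/8


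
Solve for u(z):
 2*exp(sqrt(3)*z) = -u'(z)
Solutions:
 u(z) = C1 - 2*sqrt(3)*exp(sqrt(3)*z)/3


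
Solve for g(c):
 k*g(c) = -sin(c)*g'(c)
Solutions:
 g(c) = C1*exp(k*(-log(cos(c) - 1) + log(cos(c) + 1))/2)


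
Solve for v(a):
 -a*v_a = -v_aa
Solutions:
 v(a) = C1 + C2*erfi(sqrt(2)*a/2)


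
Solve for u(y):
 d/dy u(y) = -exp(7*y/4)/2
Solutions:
 u(y) = C1 - 2*exp(7*y/4)/7


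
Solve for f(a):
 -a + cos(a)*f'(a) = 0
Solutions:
 f(a) = C1 + Integral(a/cos(a), a)


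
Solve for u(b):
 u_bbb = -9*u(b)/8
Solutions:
 u(b) = C3*exp(-3^(2/3)*b/2) + (C1*sin(3*3^(1/6)*b/4) + C2*cos(3*3^(1/6)*b/4))*exp(3^(2/3)*b/4)


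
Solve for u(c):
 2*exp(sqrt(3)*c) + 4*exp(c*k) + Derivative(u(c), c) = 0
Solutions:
 u(c) = C1 - 2*sqrt(3)*exp(sqrt(3)*c)/3 - 4*exp(c*k)/k


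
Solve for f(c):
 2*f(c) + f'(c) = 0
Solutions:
 f(c) = C1*exp(-2*c)


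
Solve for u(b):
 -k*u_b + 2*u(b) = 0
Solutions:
 u(b) = C1*exp(2*b/k)


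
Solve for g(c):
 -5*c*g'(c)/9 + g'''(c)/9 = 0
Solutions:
 g(c) = C1 + Integral(C2*airyai(5^(1/3)*c) + C3*airybi(5^(1/3)*c), c)


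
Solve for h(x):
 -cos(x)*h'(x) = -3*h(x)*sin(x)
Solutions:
 h(x) = C1/cos(x)^3


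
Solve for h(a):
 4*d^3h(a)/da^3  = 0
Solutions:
 h(a) = C1 + C2*a + C3*a^2


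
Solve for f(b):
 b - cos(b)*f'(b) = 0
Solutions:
 f(b) = C1 + Integral(b/cos(b), b)


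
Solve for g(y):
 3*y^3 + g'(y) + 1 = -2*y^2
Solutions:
 g(y) = C1 - 3*y^4/4 - 2*y^3/3 - y


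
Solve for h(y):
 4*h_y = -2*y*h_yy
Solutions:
 h(y) = C1 + C2/y


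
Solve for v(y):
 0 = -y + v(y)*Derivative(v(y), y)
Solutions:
 v(y) = -sqrt(C1 + y^2)
 v(y) = sqrt(C1 + y^2)


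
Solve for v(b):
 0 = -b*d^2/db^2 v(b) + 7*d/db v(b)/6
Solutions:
 v(b) = C1 + C2*b^(13/6)


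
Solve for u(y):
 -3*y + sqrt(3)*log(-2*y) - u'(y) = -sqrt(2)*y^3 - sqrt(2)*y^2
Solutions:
 u(y) = C1 + sqrt(2)*y^4/4 + sqrt(2)*y^3/3 - 3*y^2/2 + sqrt(3)*y*log(-y) + sqrt(3)*y*(-1 + log(2))


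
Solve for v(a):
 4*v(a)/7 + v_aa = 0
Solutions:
 v(a) = C1*sin(2*sqrt(7)*a/7) + C2*cos(2*sqrt(7)*a/7)


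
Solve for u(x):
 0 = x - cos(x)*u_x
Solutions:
 u(x) = C1 + Integral(x/cos(x), x)


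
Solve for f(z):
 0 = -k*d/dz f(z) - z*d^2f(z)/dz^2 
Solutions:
 f(z) = C1 + z^(1 - re(k))*(C2*sin(log(z)*Abs(im(k))) + C3*cos(log(z)*im(k)))


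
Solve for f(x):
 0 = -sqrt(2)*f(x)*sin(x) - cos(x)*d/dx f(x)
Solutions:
 f(x) = C1*cos(x)^(sqrt(2))


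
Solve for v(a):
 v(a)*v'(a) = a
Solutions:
 v(a) = -sqrt(C1 + a^2)
 v(a) = sqrt(C1 + a^2)


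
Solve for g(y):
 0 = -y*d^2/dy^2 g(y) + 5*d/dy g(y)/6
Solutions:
 g(y) = C1 + C2*y^(11/6)


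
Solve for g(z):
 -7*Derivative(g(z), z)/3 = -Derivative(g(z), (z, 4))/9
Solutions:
 g(z) = C1 + C4*exp(21^(1/3)*z) + (C2*sin(3^(5/6)*7^(1/3)*z/2) + C3*cos(3^(5/6)*7^(1/3)*z/2))*exp(-21^(1/3)*z/2)


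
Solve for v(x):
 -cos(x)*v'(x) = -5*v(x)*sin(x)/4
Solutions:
 v(x) = C1/cos(x)^(5/4)


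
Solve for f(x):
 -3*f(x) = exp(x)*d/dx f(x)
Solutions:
 f(x) = C1*exp(3*exp(-x))


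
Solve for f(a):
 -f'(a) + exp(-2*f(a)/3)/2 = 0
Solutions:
 f(a) = 3*log(-sqrt(C1 + a)) - 3*log(3)/2
 f(a) = 3*log(C1 + a/3)/2


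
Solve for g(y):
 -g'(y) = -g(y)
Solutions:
 g(y) = C1*exp(y)


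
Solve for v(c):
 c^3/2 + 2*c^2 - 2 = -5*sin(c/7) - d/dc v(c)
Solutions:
 v(c) = C1 - c^4/8 - 2*c^3/3 + 2*c + 35*cos(c/7)


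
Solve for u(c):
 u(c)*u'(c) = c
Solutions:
 u(c) = -sqrt(C1 + c^2)
 u(c) = sqrt(C1 + c^2)


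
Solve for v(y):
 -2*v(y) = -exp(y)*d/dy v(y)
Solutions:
 v(y) = C1*exp(-2*exp(-y))


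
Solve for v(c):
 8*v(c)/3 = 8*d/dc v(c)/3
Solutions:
 v(c) = C1*exp(c)


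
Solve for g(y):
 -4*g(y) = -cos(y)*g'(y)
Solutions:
 g(y) = C1*(sin(y)^2 + 2*sin(y) + 1)/(sin(y)^2 - 2*sin(y) + 1)


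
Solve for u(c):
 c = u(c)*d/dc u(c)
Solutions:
 u(c) = -sqrt(C1 + c^2)
 u(c) = sqrt(C1 + c^2)


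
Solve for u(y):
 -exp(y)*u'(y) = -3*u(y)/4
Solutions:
 u(y) = C1*exp(-3*exp(-y)/4)


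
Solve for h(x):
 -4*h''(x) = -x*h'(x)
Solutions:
 h(x) = C1 + C2*erfi(sqrt(2)*x/4)


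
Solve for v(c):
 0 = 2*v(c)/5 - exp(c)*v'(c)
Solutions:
 v(c) = C1*exp(-2*exp(-c)/5)


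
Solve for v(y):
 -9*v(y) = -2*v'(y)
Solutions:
 v(y) = C1*exp(9*y/2)


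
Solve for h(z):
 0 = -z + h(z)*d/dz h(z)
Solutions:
 h(z) = -sqrt(C1 + z^2)
 h(z) = sqrt(C1 + z^2)


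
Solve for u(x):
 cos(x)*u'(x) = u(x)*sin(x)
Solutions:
 u(x) = C1/cos(x)


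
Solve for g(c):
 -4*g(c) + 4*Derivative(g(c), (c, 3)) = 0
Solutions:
 g(c) = C3*exp(c) + (C1*sin(sqrt(3)*c/2) + C2*cos(sqrt(3)*c/2))*exp(-c/2)


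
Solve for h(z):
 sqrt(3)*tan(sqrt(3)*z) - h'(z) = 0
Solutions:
 h(z) = C1 - log(cos(sqrt(3)*z))


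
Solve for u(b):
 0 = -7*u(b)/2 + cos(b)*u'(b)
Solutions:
 u(b) = C1*(sin(b) + 1)^(7/4)/(sin(b) - 1)^(7/4)


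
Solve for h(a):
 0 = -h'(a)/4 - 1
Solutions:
 h(a) = C1 - 4*a


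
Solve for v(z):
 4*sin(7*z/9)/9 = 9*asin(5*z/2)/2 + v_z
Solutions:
 v(z) = C1 - 9*z*asin(5*z/2)/2 - 9*sqrt(4 - 25*z^2)/10 - 4*cos(7*z/9)/7


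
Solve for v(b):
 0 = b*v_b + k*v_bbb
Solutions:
 v(b) = C1 + Integral(C2*airyai(b*(-1/k)^(1/3)) + C3*airybi(b*(-1/k)^(1/3)), b)


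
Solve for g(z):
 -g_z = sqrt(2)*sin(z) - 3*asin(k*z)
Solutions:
 g(z) = C1 + 3*Piecewise((z*asin(k*z) + sqrt(-k^2*z^2 + 1)/k, Ne(k, 0)), (0, True)) + sqrt(2)*cos(z)


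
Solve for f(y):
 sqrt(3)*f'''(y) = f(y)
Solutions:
 f(y) = C3*exp(3^(5/6)*y/3) + (C1*sin(3^(1/3)*y/2) + C2*cos(3^(1/3)*y/2))*exp(-3^(5/6)*y/6)


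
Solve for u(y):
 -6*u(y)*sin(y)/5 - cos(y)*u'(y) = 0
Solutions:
 u(y) = C1*cos(y)^(6/5)


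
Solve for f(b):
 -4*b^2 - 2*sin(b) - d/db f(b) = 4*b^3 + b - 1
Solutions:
 f(b) = C1 - b^4 - 4*b^3/3 - b^2/2 + b + 2*cos(b)


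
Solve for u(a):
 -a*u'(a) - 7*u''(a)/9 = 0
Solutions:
 u(a) = C1 + C2*erf(3*sqrt(14)*a/14)


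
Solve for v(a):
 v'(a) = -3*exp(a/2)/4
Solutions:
 v(a) = C1 - 3*exp(a/2)/2


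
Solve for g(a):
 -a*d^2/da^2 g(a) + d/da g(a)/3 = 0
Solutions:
 g(a) = C1 + C2*a^(4/3)


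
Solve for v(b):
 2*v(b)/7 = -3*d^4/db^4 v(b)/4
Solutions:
 v(b) = (C1*sin(2^(1/4)*21^(3/4)*b/21) + C2*cos(2^(1/4)*21^(3/4)*b/21))*exp(-2^(1/4)*21^(3/4)*b/21) + (C3*sin(2^(1/4)*21^(3/4)*b/21) + C4*cos(2^(1/4)*21^(3/4)*b/21))*exp(2^(1/4)*21^(3/4)*b/21)


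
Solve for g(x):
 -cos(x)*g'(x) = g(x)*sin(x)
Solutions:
 g(x) = C1*cos(x)


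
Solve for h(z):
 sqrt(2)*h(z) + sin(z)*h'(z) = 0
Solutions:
 h(z) = C1*(cos(z) + 1)^(sqrt(2)/2)/(cos(z) - 1)^(sqrt(2)/2)


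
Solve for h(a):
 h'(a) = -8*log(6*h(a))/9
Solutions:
 9*Integral(1/(log(_y) + log(6)), (_y, h(a)))/8 = C1 - a


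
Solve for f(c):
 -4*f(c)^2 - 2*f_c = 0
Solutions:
 f(c) = 1/(C1 + 2*c)


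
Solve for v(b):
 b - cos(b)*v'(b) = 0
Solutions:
 v(b) = C1 + Integral(b/cos(b), b)


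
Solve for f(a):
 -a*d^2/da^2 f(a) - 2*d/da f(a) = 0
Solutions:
 f(a) = C1 + C2/a


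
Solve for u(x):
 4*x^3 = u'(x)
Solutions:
 u(x) = C1 + x^4


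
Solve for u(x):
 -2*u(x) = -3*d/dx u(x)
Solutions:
 u(x) = C1*exp(2*x/3)


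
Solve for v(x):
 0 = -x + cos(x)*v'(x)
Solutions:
 v(x) = C1 + Integral(x/cos(x), x)


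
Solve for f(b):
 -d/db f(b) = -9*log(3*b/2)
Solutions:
 f(b) = C1 + 9*b*log(b) - 9*b + b*log(19683/512)


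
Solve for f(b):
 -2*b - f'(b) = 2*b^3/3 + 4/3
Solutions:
 f(b) = C1 - b^4/6 - b^2 - 4*b/3


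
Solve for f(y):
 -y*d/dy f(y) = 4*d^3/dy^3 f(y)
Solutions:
 f(y) = C1 + Integral(C2*airyai(-2^(1/3)*y/2) + C3*airybi(-2^(1/3)*y/2), y)


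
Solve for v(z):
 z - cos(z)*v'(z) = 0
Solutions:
 v(z) = C1 + Integral(z/cos(z), z)


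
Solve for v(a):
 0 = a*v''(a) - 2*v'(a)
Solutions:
 v(a) = C1 + C2*a^3


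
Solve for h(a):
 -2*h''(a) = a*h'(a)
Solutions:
 h(a) = C1 + C2*erf(a/2)


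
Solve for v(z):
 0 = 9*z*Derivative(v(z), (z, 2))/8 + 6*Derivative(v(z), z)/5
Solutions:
 v(z) = C1 + C2/z^(1/15)


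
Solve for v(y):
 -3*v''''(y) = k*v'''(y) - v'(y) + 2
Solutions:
 v(y) = C1 + C2*exp(-y*(2*2^(1/3)*k^2/(2*k^3 + sqrt(-4*k^6 + (2*k^3 - 243)^2) - 243)^(1/3) + 2*k + 2^(2/3)*(2*k^3 + sqrt(-4*k^6 + (2*k^3 - 243)^2) - 243)^(1/3))/18) + C3*exp(y*(-8*2^(1/3)*k^2/((-1 + sqrt(3)*I)*(2*k^3 + sqrt(-4*k^6 + (2*k^3 - 243)^2) - 243)^(1/3)) - 4*k + 2^(2/3)*(2*k^3 + sqrt(-4*k^6 + (2*k^3 - 243)^2) - 243)^(1/3) - 2^(2/3)*sqrt(3)*I*(2*k^3 + sqrt(-4*k^6 + (2*k^3 - 243)^2) - 243)^(1/3))/36) + C4*exp(y*(8*2^(1/3)*k^2/((1 + sqrt(3)*I)*(2*k^3 + sqrt(-4*k^6 + (2*k^3 - 243)^2) - 243)^(1/3)) - 4*k + 2^(2/3)*(2*k^3 + sqrt(-4*k^6 + (2*k^3 - 243)^2) - 243)^(1/3) + 2^(2/3)*sqrt(3)*I*(2*k^3 + sqrt(-4*k^6 + (2*k^3 - 243)^2) - 243)^(1/3))/36) + 2*y


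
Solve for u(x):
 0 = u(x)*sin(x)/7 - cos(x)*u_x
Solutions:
 u(x) = C1/cos(x)^(1/7)


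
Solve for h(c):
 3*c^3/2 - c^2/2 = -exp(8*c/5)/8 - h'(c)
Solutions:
 h(c) = C1 - 3*c^4/8 + c^3/6 - 5*exp(8*c/5)/64


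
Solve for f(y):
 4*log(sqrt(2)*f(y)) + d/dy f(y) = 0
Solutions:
 Integral(1/(2*log(_y) + log(2)), (_y, f(y)))/2 = C1 - y


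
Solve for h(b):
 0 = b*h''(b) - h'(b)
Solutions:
 h(b) = C1 + C2*b^2


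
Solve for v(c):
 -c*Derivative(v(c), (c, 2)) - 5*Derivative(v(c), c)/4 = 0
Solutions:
 v(c) = C1 + C2/c^(1/4)


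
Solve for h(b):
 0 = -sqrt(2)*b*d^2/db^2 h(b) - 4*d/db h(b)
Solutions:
 h(b) = C1 + C2*b^(1 - 2*sqrt(2))


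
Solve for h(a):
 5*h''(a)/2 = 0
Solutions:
 h(a) = C1 + C2*a


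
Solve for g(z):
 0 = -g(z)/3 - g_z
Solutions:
 g(z) = C1*exp(-z/3)


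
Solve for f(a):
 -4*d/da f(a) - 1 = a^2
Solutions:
 f(a) = C1 - a^3/12 - a/4


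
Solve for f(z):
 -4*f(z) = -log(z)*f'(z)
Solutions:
 f(z) = C1*exp(4*li(z))


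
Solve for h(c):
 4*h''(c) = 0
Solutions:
 h(c) = C1 + C2*c


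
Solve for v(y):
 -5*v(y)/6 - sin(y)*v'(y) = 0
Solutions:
 v(y) = C1*(cos(y) + 1)^(5/12)/(cos(y) - 1)^(5/12)


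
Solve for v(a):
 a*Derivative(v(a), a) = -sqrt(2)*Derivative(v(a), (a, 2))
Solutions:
 v(a) = C1 + C2*erf(2^(1/4)*a/2)


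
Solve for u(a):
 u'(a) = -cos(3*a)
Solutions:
 u(a) = C1 - sin(3*a)/3


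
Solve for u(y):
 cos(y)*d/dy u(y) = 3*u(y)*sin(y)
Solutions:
 u(y) = C1/cos(y)^3


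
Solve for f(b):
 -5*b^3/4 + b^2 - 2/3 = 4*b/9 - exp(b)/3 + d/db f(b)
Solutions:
 f(b) = C1 - 5*b^4/16 + b^3/3 - 2*b^2/9 - 2*b/3 + exp(b)/3


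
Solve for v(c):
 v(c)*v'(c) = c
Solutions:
 v(c) = -sqrt(C1 + c^2)
 v(c) = sqrt(C1 + c^2)


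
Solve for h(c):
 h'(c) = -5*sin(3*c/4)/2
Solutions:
 h(c) = C1 + 10*cos(3*c/4)/3


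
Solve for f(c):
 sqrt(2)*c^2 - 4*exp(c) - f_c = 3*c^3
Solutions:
 f(c) = C1 - 3*c^4/4 + sqrt(2)*c^3/3 - 4*exp(c)


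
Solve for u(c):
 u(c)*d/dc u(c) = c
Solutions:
 u(c) = -sqrt(C1 + c^2)
 u(c) = sqrt(C1 + c^2)


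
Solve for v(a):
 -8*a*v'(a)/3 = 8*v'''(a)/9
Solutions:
 v(a) = C1 + Integral(C2*airyai(-3^(1/3)*a) + C3*airybi(-3^(1/3)*a), a)


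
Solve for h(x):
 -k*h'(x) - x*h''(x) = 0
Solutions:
 h(x) = C1 + x^(1 - re(k))*(C2*sin(log(x)*Abs(im(k))) + C3*cos(log(x)*im(k)))
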